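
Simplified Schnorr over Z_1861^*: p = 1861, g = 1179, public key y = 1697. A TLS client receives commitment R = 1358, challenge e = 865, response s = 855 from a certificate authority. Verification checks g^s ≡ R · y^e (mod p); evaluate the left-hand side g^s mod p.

492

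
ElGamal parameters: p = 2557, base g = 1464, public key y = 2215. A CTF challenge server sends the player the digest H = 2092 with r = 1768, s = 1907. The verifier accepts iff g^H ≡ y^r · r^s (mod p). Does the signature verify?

does not verify

Left side g^H mod p:
1464^2 = 2143296 ≡ 530
1464^4 ≡ 530^2 = 280900 ≡ 2187
1464^8 ≡ 2187^2 = 4782969 ≡ 1379
1464^16 ≡ 1379^2 = 1901641 ≡ 1790
1464^32 ≡ 1790^2 = 3204100 ≡ 179
1464^64 ≡ 179^2 = 32041 ≡ 1357
1464^128 ≡ 1357^2 = 1841449 ≡ 409
1464^256 ≡ 409^2 = 167281 ≡ 1076
1464^512 ≡ 1076^2 = 1157776 ≡ 2012
1464^1024 ≡ 2012^2 = 4048144 ≡ 413
1464^2048 ≡ 413^2 = 170569 ≡ 1807
2092 = 2048 + 32 + 8 + 4, so 1464^2092 ≡ 1807·179·1379·2187 ≡ 1453 (mod 2557)
Right side y^r · r^s mod p:
2215^2 = 4906225 ≡ 1899
2215^4 ≡ 1899^2 = 3606201 ≡ 831
2215^8 ≡ 831^2 = 690561 ≡ 171
2215^16 ≡ 171^2 = 29241 ≡ 1114
2215^32 ≡ 1114^2 = 1240996 ≡ 851
2215^64 ≡ 851^2 = 724201 ≡ 570
2215^128 ≡ 570^2 = 324900 ≡ 161
2215^256 ≡ 161^2 = 25921 ≡ 351
2215^512 ≡ 351^2 = 123201 ≡ 465
2215^1024 ≡ 465^2 = 216225 ≡ 1437
1768 = 1024 + 512 + 128 + 64 + 32 + 8, so 2215^1768 ≡ 1437·465·161·570·851·171 ≡ 348 (mod 2557)
1768^2 = 3125824 ≡ 1170
1768^4 ≡ 1170^2 = 1368900 ≡ 905
1768^8 ≡ 905^2 = 819025 ≡ 785
1768^16 ≡ 785^2 = 616225 ≡ 2545
1768^32 ≡ 2545^2 = 6477025 ≡ 144
1768^64 ≡ 144^2 = 20736 ≡ 280
1768^128 ≡ 280^2 = 78400 ≡ 1690
1768^256 ≡ 1690^2 = 2856100 ≡ 2488
1768^512 ≡ 2488^2 = 6190144 ≡ 2204
1768^1024 ≡ 2204^2 = 4857616 ≡ 1873
1907 = 1024 + 512 + 256 + 64 + 32 + 16 + 2 + 1, so 1768^1907 ≡ 1873·2204·2488·280·144·2545·1170·1768 ≡ 2536 (mod 2557)
348·2536 = 882528 ≡ 363 (mod 2557)
1453 ≠ 363, so verification fails.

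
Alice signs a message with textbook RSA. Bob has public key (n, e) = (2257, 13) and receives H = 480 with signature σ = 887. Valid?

yes

σ^13 mod 2257 = 480
σ^13 mod 2257 = 480 matches H.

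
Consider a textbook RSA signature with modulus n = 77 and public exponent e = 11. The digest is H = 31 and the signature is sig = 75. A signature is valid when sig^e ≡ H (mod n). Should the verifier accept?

sig^11 mod 77 = 31
sig^11 mod 77 = 31 matches H.

accept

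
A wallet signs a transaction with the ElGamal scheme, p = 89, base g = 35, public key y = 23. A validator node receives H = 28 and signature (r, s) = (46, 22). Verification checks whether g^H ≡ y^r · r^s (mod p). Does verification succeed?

passes

Left side g^H mod p:
Squares mod 89: 35^1≡35, 35^2≡68, 35^4≡85, 35^8≡16, 35^16≡78
28 = 16 + 8 + 4, so 35^28 ≡ 78·16·85 ≡ 81 (mod 89)
Right side y^r · r^s mod p:
Squares mod 89: 23^1≡23, 23^2≡84, 23^4≡25, 23^8≡2, 23^16≡4, 23^32≡16
46 = 32 + 8 + 4 + 2, so 23^46 ≡ 16·2·25·84 ≡ 5 (mod 89)
Squares mod 89: 46^1≡46, 46^2≡69, 46^4≡44, 46^8≡67, 46^16≡39
22 = 16 + 4 + 2, so 46^22 ≡ 39·44·69 ≡ 34 (mod 89)
5·34 = 170 ≡ 81 (mod 89)
81 ≡ 81 (mod 89), so the signature is genuine.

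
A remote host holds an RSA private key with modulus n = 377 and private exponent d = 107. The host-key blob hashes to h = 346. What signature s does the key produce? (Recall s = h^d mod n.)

h^107 mod 377 = 135

135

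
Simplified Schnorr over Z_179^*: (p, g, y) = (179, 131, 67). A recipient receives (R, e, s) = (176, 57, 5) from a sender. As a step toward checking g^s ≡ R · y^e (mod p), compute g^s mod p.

Squares mod 179: 131^1≡131, 131^2≡156, 131^4≡171
5 = 4 + 1, so 131^5 ≡ 171·131 ≡ 26 (mod 179)

26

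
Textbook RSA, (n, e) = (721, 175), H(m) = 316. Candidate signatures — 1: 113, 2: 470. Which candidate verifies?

Candidate 1: 113^175 mod 721 = 708
Candidate 2: 470^175 mod 721 = 316
  → matches H(m) = 316

2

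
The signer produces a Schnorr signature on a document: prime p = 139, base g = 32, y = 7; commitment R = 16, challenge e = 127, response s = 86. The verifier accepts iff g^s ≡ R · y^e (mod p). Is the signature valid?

invalid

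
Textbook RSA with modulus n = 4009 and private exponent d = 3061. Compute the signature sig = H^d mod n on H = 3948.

3948

H^2 ≡ 3948^2 = 15586704 ≡ 3721
H^4 ≡ 3721^2 = 13845841 ≡ 2764
H^8 ≡ 2764^2 = 7639696 ≡ 2551
H^16 ≡ 2551^2 = 6507601 ≡ 994
H^32 ≡ 994^2 = 988036 ≡ 1822
H^64 ≡ 1822^2 = 3319684 ≡ 232
H^128 ≡ 232^2 = 53824 ≡ 1707
H^256 ≡ 1707^2 = 2913849 ≡ 3315
H^512 ≡ 3315^2 = 10989225 ≡ 556
H^1024 ≡ 556^2 = 309136 ≡ 443
H^2048 ≡ 443^2 = 196249 ≡ 3817
3061 = 2048 + 512 + 256 + 128 + 64 + 32 + 16 + 4 + 1, so H^3061 ≡ 3817·556·3315·1707·232·1822·994·2764·3948 ≡ 3948 (mod 4009)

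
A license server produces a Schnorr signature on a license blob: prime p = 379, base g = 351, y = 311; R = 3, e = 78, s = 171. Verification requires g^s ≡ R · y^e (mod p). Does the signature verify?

does not verify

g^s mod p:
351^2 = 123201 ≡ 26
351^4 ≡ 26^2 = 676 ≡ 297
351^8 ≡ 297^2 = 88209 ≡ 281
351^16 ≡ 281^2 = 78961 ≡ 129
351^32 ≡ 129^2 = 16641 ≡ 344
351^64 ≡ 344^2 = 118336 ≡ 88
351^128 ≡ 88^2 = 7744 ≡ 164
171 = 128 + 32 + 8 + 2 + 1, so 351^171 ≡ 164·344·281·26·351 ≡ 246 (mod 379)
R · y^e mod p:
311^2 = 96721 ≡ 76
311^4 ≡ 76^2 = 5776 ≡ 91
311^8 ≡ 91^2 = 8281 ≡ 322
311^16 ≡ 322^2 = 103684 ≡ 217
311^32 ≡ 217^2 = 47089 ≡ 93
311^64 ≡ 93^2 = 8649 ≡ 311
78 = 64 + 8 + 4 + 2, so 311^78 ≡ 311·322·91·76 ≡ 125 (mod 379)
3·125 = 375 ≡ 375 (mod 379)
246 ≠ 375; the check fails.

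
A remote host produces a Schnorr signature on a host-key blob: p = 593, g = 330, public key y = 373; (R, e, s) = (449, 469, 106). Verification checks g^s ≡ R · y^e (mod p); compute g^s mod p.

157

330^2 = 108900 ≡ 381
330^4 ≡ 381^2 = 145161 ≡ 469
330^8 ≡ 469^2 = 219961 ≡ 551
330^16 ≡ 551^2 = 303601 ≡ 578
330^32 ≡ 578^2 = 334084 ≡ 225
330^64 ≡ 225^2 = 50625 ≡ 220
106 = 64 + 32 + 8 + 2, so 330^106 ≡ 220·225·551·381 ≡ 157 (mod 593)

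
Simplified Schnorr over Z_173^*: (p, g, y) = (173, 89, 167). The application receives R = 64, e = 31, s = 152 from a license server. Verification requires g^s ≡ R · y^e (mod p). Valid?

yes

g^s mod p:
89^2 = 7921 ≡ 136
89^4 ≡ 136^2 = 18496 ≡ 158
89^8 ≡ 158^2 = 24964 ≡ 52
89^16 ≡ 52^2 = 2704 ≡ 109
89^32 ≡ 109^2 = 11881 ≡ 117
89^64 ≡ 117^2 = 13689 ≡ 22
89^128 ≡ 22^2 = 484 ≡ 138
152 = 128 + 16 + 8, so 89^152 ≡ 138·109·52 ≡ 51 (mod 173)
R · y^e mod p:
167^2 = 27889 ≡ 36
167^4 ≡ 36^2 = 1296 ≡ 85
167^8 ≡ 85^2 = 7225 ≡ 132
167^16 ≡ 132^2 = 17424 ≡ 124
31 = 16 + 8 + 4 + 2 + 1, so 167^31 ≡ 124·132·85·36·167 ≡ 90 (mod 173)
64·90 = 5760 ≡ 51 (mod 173)
51 ≡ 51 (mod 173); signature holds.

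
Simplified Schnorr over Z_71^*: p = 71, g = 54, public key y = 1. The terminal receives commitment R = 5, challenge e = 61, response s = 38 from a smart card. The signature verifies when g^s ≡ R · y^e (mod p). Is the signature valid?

invalid

g^s mod p:
54^2 = 2916 ≡ 5
54^4 ≡ 5^2 = 25
54^8 ≡ 25^2 = 625 ≡ 57
54^16 ≡ 57^2 = 3249 ≡ 54
54^32 ≡ 54^2 = 2916 ≡ 5
38 = 32 + 4 + 2, so 54^38 ≡ 5·25·5 ≡ 57 (mod 71)
R · y^e mod p:
1^2 = 1
1^4 ≡ 1^2 = 1
1^8 ≡ 1^2 = 1
1^16 ≡ 1^2 = 1
1^32 ≡ 1^2 = 1
61 = 32 + 16 + 8 + 4 + 1, so 1^61 ≡ 1·1·1·1·1 ≡ 1 (mod 71)
5·1 = 5 ≡ 5 (mod 71)
57 ≠ 5; the check fails.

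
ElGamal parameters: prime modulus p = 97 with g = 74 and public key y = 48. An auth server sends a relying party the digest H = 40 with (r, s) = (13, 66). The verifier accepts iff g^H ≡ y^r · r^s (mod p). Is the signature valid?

Left side g^H mod p:
Squares mod 97: 74^1≡74, 74^2≡44, 74^4≡93, 74^8≡16, 74^16≡62, 74^32≡61
40 = 32 + 8, so 74^40 ≡ 61·16 ≡ 6 (mod 97)
Right side y^r · r^s mod p:
Squares mod 97: 48^1≡48, 48^2≡73, 48^4≡91, 48^8≡36
13 = 8 + 4 + 1, so 48^13 ≡ 36·91·48 ≡ 11 (mod 97)
Squares mod 97: 13^1≡13, 13^2≡72, 13^4≡43, 13^8≡6, 13^16≡36, 13^32≡35, 13^64≡61
66 = 64 + 2, so 13^66 ≡ 61·72 ≡ 27 (mod 97)
11·27 = 297 ≡ 6 (mod 97)
6 ≡ 6 (mod 97), so the signature is genuine.

valid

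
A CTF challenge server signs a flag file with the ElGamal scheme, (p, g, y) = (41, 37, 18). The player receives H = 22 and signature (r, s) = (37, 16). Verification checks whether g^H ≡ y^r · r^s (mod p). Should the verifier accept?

Left side g^H mod p:
37^2 = 1369 ≡ 16
37^4 ≡ 16^2 = 256 ≡ 10
37^8 ≡ 10^2 = 100 ≡ 18
37^16 ≡ 18^2 = 324 ≡ 37
22 = 16 + 4 + 2, so 37^22 ≡ 37·10·16 ≡ 16 (mod 41)
Right side y^r · r^s mod p:
18^2 = 324 ≡ 37
18^4 ≡ 37^2 = 1369 ≡ 16
18^8 ≡ 16^2 = 256 ≡ 10
18^16 ≡ 10^2 = 100 ≡ 18
18^32 ≡ 18^2 = 324 ≡ 37
37 = 32 + 4 + 1, so 18^37 ≡ 37·16·18 ≡ 37 (mod 41)
37^2 = 1369 ≡ 16
37^4 ≡ 16^2 = 256 ≡ 10
37^8 ≡ 10^2 = 100 ≡ 18
37^16 ≡ 18^2 = 324 ≡ 37
37·37 = 1369 ≡ 16 (mod 41)
16 ≡ 16 (mod 41), so the signature is genuine.

accept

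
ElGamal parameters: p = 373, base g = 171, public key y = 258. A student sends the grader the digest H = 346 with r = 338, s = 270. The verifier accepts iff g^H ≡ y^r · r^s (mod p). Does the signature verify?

verifies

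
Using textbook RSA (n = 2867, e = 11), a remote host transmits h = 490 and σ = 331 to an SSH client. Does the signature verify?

does not verify

σ^11 mod 2867 = 2377
The recovered value 2377 does not match the digest 490.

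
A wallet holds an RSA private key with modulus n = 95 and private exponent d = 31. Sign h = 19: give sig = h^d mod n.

19

Squares mod 95: h^1≡19, h^2≡76, h^4≡76, h^8≡76, h^16≡76
31 = 16 + 8 + 4 + 2 + 1, so h^31 ≡ 76·76·76·76·19 ≡ 19 (mod 95)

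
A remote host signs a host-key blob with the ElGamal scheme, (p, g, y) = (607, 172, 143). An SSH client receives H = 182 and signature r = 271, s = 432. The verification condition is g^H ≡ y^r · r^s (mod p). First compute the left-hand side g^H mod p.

335

Squares mod 607: 172^1≡172, 172^2≡448, 172^4≡394, 172^8≡451, 172^16≡56, 172^32≡101, 172^64≡489, 172^128≡570
182 = 128 + 32 + 16 + 4 + 2, so 172^182 ≡ 570·101·56·394·448 ≡ 335 (mod 607)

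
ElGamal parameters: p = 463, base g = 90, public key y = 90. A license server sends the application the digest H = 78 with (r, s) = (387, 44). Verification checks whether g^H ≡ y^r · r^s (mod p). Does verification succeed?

Left side g^H mod p:
90^78 mod 463 = 425
Right side y^r · r^s mod p:
90^387 mod 463 = 408
387^44 mod 463 = 169
408·169 = 68952 ≡ 428 (mod 463)
425 ≠ 428, so verification fails.

fails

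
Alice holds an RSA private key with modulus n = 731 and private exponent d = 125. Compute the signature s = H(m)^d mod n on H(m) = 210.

(H(m))^125 mod 731 = 146

146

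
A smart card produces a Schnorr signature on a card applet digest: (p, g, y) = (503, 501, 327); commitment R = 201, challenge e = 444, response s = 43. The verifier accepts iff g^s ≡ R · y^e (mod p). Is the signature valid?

g^s mod p:
501^43 mod 503 = 202
R · y^e mod p:
327^444 mod 503 = 63
201·63 = 12663 ≡ 88 (mod 503)
202 ≠ 88; the check fails.

invalid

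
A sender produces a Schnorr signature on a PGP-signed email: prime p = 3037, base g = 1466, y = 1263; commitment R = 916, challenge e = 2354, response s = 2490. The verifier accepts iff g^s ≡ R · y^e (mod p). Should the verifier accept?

g^s mod p:
1466^2 = 2149156 ≡ 1997
1466^4 ≡ 1997^2 = 3988009 ≡ 428
1466^8 ≡ 428^2 = 183184 ≡ 964
1466^16 ≡ 964^2 = 929296 ≡ 3011
1466^32 ≡ 3011^2 = 9066121 ≡ 676
1466^64 ≡ 676^2 = 456976 ≡ 1426
1466^128 ≡ 1426^2 = 2033476 ≡ 1723
1466^256 ≡ 1723^2 = 2968729 ≡ 1580
1466^512 ≡ 1580^2 = 2496400 ≡ 3023
1466^1024 ≡ 3023^2 = 9138529 ≡ 196
1466^2048 ≡ 196^2 = 38416 ≡ 1972
2490 = 2048 + 256 + 128 + 32 + 16 + 8 + 2, so 1466^2490 ≡ 1972·1580·1723·676·3011·964·1997 ≡ 2433 (mod 3037)
R · y^e mod p:
1263^2 = 1595169 ≡ 744
1263^4 ≡ 744^2 = 553536 ≡ 802
1263^8 ≡ 802^2 = 643204 ≡ 2397
1263^16 ≡ 2397^2 = 5745609 ≡ 2642
1263^32 ≡ 2642^2 = 6980164 ≡ 1138
1263^64 ≡ 1138^2 = 1295044 ≡ 1282
1263^128 ≡ 1282^2 = 1643524 ≡ 507
1263^256 ≡ 507^2 = 257049 ≡ 1941
1263^512 ≡ 1941^2 = 3767481 ≡ 1601
1263^1024 ≡ 1601^2 = 2563201 ≡ 3010
1263^2048 ≡ 3010^2 = 9060100 ≡ 729
2354 = 2048 + 256 + 32 + 16 + 2, so 1263^2354 ≡ 729·1941·1138·2642·744 ≡ 929 (mod 3037)
916·929 = 850964 ≡ 604 (mod 3037)
2433 ≠ 604; the check fails.

reject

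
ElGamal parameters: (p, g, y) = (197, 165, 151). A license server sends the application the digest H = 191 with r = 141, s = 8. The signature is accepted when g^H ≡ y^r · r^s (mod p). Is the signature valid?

invalid

Left side g^H mod p:
Squares mod 197: 165^1≡165, 165^2≡39, 165^4≡142, 165^8≡70, 165^16≡172, 165^32≡34, 165^64≡171, 165^128≡85
191 = 128 + 32 + 16 + 8 + 4 + 2 + 1, so 165^191 ≡ 85·34·172·70·142·39·165 ≡ 106 (mod 197)
Right side y^r · r^s mod p:
Squares mod 197: 151^1≡151, 151^2≡146, 151^4≡40, 151^8≡24, 151^16≡182, 151^32≡28, 151^64≡193, 151^128≡16
141 = 128 + 8 + 4 + 1, so 151^141 ≡ 16·24·40·151 ≡ 79 (mod 197)
Squares mod 197: 141^1≡141, 141^2≡181, 141^4≡59, 141^8≡132
141^8 ≡ 132 (mod 197)
79·132 = 10428 ≡ 184 (mod 197)
106 ≠ 184, so verification fails.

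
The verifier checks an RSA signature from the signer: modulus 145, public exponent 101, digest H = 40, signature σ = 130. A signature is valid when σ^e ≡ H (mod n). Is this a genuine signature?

genuine

σ^2 ≡ 130^2 = 16900 ≡ 80
σ^4 ≡ 80^2 = 6400 ≡ 20
σ^8 ≡ 20^2 = 400 ≡ 110
σ^16 ≡ 110^2 = 12100 ≡ 65
σ^32 ≡ 65^2 = 4225 ≡ 20
σ^64 ≡ 20^2 = 400 ≡ 110
101 = 64 + 32 + 4 + 1, so σ^101 ≡ 110·20·20·130 ≡ 40 (mod 145)
Since 40 equals the digest 40, verification succeeds.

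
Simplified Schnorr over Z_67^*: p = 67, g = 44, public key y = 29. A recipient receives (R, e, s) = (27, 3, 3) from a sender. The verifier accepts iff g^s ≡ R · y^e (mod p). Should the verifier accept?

g^s mod p:
44^2 = 1936 ≡ 60
3 = 2 + 1, so 44^3 ≡ 60·44 ≡ 27 (mod 67)
R · y^e mod p:
29^2 = 841 ≡ 37
3 = 2 + 1, so 29^3 ≡ 37·29 ≡ 1 (mod 67)
27·1 = 27 ≡ 27 (mod 67)
27 ≡ 27 (mod 67); signature holds.

accept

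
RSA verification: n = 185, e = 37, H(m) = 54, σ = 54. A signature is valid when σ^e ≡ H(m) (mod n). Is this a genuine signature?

Squares mod 185: σ^1≡54, σ^2≡141, σ^4≡86, σ^8≡181, σ^16≡16, σ^32≡71
37 = 32 + 4 + 1, so σ^37 ≡ 71·86·54 ≡ 54 (mod 185)
Since 54 equals the digest 54, verification succeeds.

genuine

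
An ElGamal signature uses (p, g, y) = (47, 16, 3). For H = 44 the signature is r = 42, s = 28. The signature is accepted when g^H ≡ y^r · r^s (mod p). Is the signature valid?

Left side g^H mod p:
Squares mod 47: 16^1≡16, 16^2≡21, 16^4≡18, 16^8≡42, 16^16≡25, 16^32≡14
44 = 32 + 8 + 4, so 16^44 ≡ 14·42·18 ≡ 9 (mod 47)
Right side y^r · r^s mod p:
Squares mod 47: 3^1≡3, 3^2≡9, 3^4≡34, 3^8≡28, 3^16≡32, 3^32≡37
42 = 32 + 8 + 2, so 3^42 ≡ 37·28·9 ≡ 18 (mod 47)
Squares mod 47: 42^1≡42, 42^2≡25, 42^4≡14, 42^8≡8, 42^16≡17
28 = 16 + 8 + 4, so 42^28 ≡ 17·8·14 ≡ 24 (mod 47)
18·24 = 432 ≡ 9 (mod 47)
9 ≡ 9 (mod 47), so the signature is genuine.

valid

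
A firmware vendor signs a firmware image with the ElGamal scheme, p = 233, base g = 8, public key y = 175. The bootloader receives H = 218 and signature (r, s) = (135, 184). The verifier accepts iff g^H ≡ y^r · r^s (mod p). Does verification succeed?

fails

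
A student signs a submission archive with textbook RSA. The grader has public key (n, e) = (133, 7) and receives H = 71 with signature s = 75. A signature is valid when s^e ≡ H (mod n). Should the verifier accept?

reject

Squares mod 133: s^1≡75, s^2≡39, s^4≡58
7 = 4 + 2 + 1, so s^7 ≡ 58·39·75 ≡ 75 (mod 133)
s^7 mod 133 = 75, but H = 71.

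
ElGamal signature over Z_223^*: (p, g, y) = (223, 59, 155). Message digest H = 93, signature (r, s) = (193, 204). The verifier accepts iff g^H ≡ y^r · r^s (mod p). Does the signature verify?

Left side g^H mod p:
59^2 = 3481 ≡ 136
59^4 ≡ 136^2 = 18496 ≡ 210
59^8 ≡ 210^2 = 44100 ≡ 169
59^16 ≡ 169^2 = 28561 ≡ 17
59^32 ≡ 17^2 = 289 ≡ 66
59^64 ≡ 66^2 = 4356 ≡ 119
93 = 64 + 16 + 8 + 4 + 1, so 59^93 ≡ 119·17·169·210·59 ≡ 155 (mod 223)
Right side y^r · r^s mod p:
155^2 = 24025 ≡ 164
155^4 ≡ 164^2 = 26896 ≡ 136
155^8 ≡ 136^2 = 18496 ≡ 210
155^16 ≡ 210^2 = 44100 ≡ 169
155^32 ≡ 169^2 = 28561 ≡ 17
155^64 ≡ 17^2 = 289 ≡ 66
155^128 ≡ 66^2 = 4356 ≡ 119
193 = 128 + 64 + 1, so 155^193 ≡ 119·66·155 ≡ 13 (mod 223)
193^2 = 37249 ≡ 8
193^4 ≡ 8^2 = 64
193^8 ≡ 64^2 = 4096 ≡ 82
193^16 ≡ 82^2 = 6724 ≡ 34
193^32 ≡ 34^2 = 1156 ≡ 41
193^64 ≡ 41^2 = 1681 ≡ 120
193^128 ≡ 120^2 = 14400 ≡ 128
204 = 128 + 64 + 8 + 4, so 193^204 ≡ 128·120·82·64 ≡ 132 (mod 223)
13·132 = 1716 ≡ 155 (mod 223)
155 ≡ 155 (mod 223), so the signature is genuine.

verifies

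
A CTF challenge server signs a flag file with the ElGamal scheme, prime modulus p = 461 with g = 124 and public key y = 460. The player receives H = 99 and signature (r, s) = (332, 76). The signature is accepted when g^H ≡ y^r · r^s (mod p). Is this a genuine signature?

forged

Left side g^H mod p:
124^2 = 15376 ≡ 163
124^4 ≡ 163^2 = 26569 ≡ 292
124^8 ≡ 292^2 = 85264 ≡ 440
124^16 ≡ 440^2 = 193600 ≡ 441
124^32 ≡ 441^2 = 194481 ≡ 400
124^64 ≡ 400^2 = 160000 ≡ 33
99 = 64 + 32 + 2 + 1, so 124^99 ≡ 33·400·163·124 ≡ 182 (mod 461)
Right side y^r · r^s mod p:
460^2 = 211600 ≡ 1
460^4 ≡ 1^2 = 1
460^8 ≡ 1^2 = 1
460^16 ≡ 1^2 = 1
460^32 ≡ 1^2 = 1
460^64 ≡ 1^2 = 1
460^128 ≡ 1^2 = 1
460^256 ≡ 1^2 = 1
332 = 256 + 64 + 8 + 4, so 460^332 ≡ 1·1·1·1 ≡ 1 (mod 461)
332^2 = 110224 ≡ 45
332^4 ≡ 45^2 = 2025 ≡ 181
332^8 ≡ 181^2 = 32761 ≡ 30
332^16 ≡ 30^2 = 900 ≡ 439
332^32 ≡ 439^2 = 192721 ≡ 23
332^64 ≡ 23^2 = 529 ≡ 68
76 = 64 + 8 + 4, so 332^76 ≡ 68·30·181 ≡ 440 (mod 461)
1·440 = 440 ≡ 440 (mod 461)
182 ≠ 440, so verification fails.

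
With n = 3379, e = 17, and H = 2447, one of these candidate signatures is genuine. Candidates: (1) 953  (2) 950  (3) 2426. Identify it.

1

Candidate 1: Squares mod 3379: 953^1≡953, 953^2≡2637, 953^4≡3166, 953^8≡1442, 953^16≡1279; 17 = 16 + 1, so 953^17 ≡ 1279·953 ≡ 2447 (mod 3379)
  → matches H = 2447
Candidate 2: Squares mod 3379: 950^1≡950, 950^2≡307, 950^4≡3016, 950^8≡3367, 950^16≡144; 17 = 16 + 1, so 950^17 ≡ 144·950 ≡ 1640 (mod 3379)
Candidate 3: Squares mod 3379: 2426^1≡2426, 2426^2≡2637, 2426^4≡3166, 2426^8≡1442, 2426^16≡1279; 17 = 16 + 1, so 2426^17 ≡ 1279·2426 ≡ 932 (mod 3379)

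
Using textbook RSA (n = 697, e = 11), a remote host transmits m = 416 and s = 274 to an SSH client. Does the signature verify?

Squares mod 697: s^1≡274, s^2≡497, s^4≡271, s^8≡256
11 = 8 + 2 + 1, so s^11 ≡ 256·497·274 ≡ 416 (mod 697)
416 = m, so the signature checks out.

verifies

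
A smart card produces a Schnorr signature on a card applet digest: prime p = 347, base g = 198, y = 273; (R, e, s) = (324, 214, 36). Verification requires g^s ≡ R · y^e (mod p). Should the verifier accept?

g^s mod p:
198^2 = 39204 ≡ 340
198^4 ≡ 340^2 = 115600 ≡ 49
198^8 ≡ 49^2 = 2401 ≡ 319
198^16 ≡ 319^2 = 101761 ≡ 90
198^32 ≡ 90^2 = 8100 ≡ 119
36 = 32 + 4, so 198^36 ≡ 119·49 ≡ 279 (mod 347)
R · y^e mod p:
273^2 = 74529 ≡ 271
273^4 ≡ 271^2 = 73441 ≡ 224
273^8 ≡ 224^2 = 50176 ≡ 208
273^16 ≡ 208^2 = 43264 ≡ 236
273^32 ≡ 236^2 = 55696 ≡ 176
273^64 ≡ 176^2 = 30976 ≡ 93
273^128 ≡ 93^2 = 8649 ≡ 321
214 = 128 + 64 + 16 + 4 + 2, so 273^214 ≡ 321·93·236·224·271 ≡ 310 (mod 347)
324·310 = 100440 ≡ 157 (mod 347)
279 ≠ 157; the check fails.

reject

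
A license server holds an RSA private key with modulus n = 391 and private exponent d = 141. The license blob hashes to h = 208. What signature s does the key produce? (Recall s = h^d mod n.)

208

h^141 mod 391 = 208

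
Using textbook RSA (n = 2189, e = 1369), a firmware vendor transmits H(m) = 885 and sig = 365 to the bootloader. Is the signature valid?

Squares mod 2189: sig^1≡365, sig^2≡1885, sig^4≡478, sig^8≡828, sig^16≡427, sig^32≡642, sig^64≡632, sig^128≡1026, sig^256≡1956, sig^512≡1753, sig^1024≡1842
1369 = 1024 + 256 + 64 + 16 + 8 + 1, so sig^1369 ≡ 1842·1956·632·427·828·365 ≡ 1304 (mod 2189)
1304 ≠ 885, so verification fails.

invalid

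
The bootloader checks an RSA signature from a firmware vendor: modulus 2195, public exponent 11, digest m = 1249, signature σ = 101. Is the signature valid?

Squares mod 2195: σ^1≡101, σ^2≡1421, σ^4≡2036, σ^8≡1136
11 = 8 + 2 + 1, so σ^11 ≡ 1136·1421·101 ≡ 1841 (mod 2195)
The recovered value 1841 does not match the digest 1249.

invalid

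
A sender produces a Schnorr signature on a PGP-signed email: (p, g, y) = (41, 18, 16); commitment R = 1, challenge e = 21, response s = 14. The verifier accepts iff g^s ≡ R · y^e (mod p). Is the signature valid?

g^s mod p:
Squares mod 41: 18^1≡18, 18^2≡37, 18^4≡16, 18^8≡10
14 = 8 + 4 + 2, so 18^14 ≡ 10·16·37 ≡ 16 (mod 41)
R · y^e mod p:
Squares mod 41: 16^1≡16, 16^2≡10, 16^4≡18, 16^8≡37, 16^16≡16
21 = 16 + 4 + 1, so 16^21 ≡ 16·18·16 ≡ 16 (mod 41)
1·16 = 16 ≡ 16 (mod 41)
16 ≡ 16 (mod 41); signature holds.

valid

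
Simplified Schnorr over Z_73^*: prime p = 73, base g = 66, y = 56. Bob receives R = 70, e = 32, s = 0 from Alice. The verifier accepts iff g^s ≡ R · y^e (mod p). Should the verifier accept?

reject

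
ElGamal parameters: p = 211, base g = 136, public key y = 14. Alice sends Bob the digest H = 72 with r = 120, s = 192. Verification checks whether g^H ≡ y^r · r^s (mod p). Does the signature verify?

Left side g^H mod p:
136^2 = 18496 ≡ 139
136^4 ≡ 139^2 = 19321 ≡ 120
136^8 ≡ 120^2 = 14400 ≡ 52
136^16 ≡ 52^2 = 2704 ≡ 172
136^32 ≡ 172^2 = 29584 ≡ 44
136^64 ≡ 44^2 = 1936 ≡ 37
72 = 64 + 8, so 136^72 ≡ 37·52 ≡ 25 (mod 211)
Right side y^r · r^s mod p:
14^2 = 196
14^4 ≡ 196^2 = 38416 ≡ 14
14^8 ≡ 14^2 = 196
14^16 ≡ 196^2 = 38416 ≡ 14
14^32 ≡ 14^2 = 196
14^64 ≡ 196^2 = 38416 ≡ 14
120 = 64 + 32 + 16 + 8, so 14^120 ≡ 14·196·14·196 ≡ 1 (mod 211)
120^2 = 14400 ≡ 52
120^4 ≡ 52^2 = 2704 ≡ 172
120^8 ≡ 172^2 = 29584 ≡ 44
120^16 ≡ 44^2 = 1936 ≡ 37
120^32 ≡ 37^2 = 1369 ≡ 103
120^64 ≡ 103^2 = 10609 ≡ 59
120^128 ≡ 59^2 = 3481 ≡ 105
192 = 128 + 64, so 120^192 ≡ 105·59 ≡ 76 (mod 211)
1·76 = 76 ≡ 76 (mod 211)
25 ≠ 76, so verification fails.

does not verify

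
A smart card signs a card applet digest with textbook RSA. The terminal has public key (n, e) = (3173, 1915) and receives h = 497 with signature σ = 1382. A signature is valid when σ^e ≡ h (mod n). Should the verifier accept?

Squares mod 3173: σ^1≡1382, σ^2≡2951, σ^4≡1689, σ^8≡194, σ^16≡2733, σ^32≡47, σ^64≡2209, σ^128≡2780, σ^256≡2145, σ^512≡175, σ^1024≡2068
1915 = 1024 + 512 + 256 + 64 + 32 + 16 + 8 + 2 + 1, so σ^1915 ≡ 2068·175·2145·2209·47·2733·194·2951·1382 ≡ 1713 (mod 3173)
σ^1915 mod 3173 = 1713, but h = 497.

reject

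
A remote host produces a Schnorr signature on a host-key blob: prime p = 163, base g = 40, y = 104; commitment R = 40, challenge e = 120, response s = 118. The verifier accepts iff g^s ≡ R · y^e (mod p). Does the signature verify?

verifies

g^s mod p:
40^2 = 1600 ≡ 133
40^4 ≡ 133^2 = 17689 ≡ 85
40^8 ≡ 85^2 = 7225 ≡ 53
40^16 ≡ 53^2 = 2809 ≡ 38
40^32 ≡ 38^2 = 1444 ≡ 140
40^64 ≡ 140^2 = 19600 ≡ 40
118 = 64 + 32 + 16 + 4 + 2, so 40^118 ≡ 40·140·38·85·133 ≡ 40 (mod 163)
R · y^e mod p:
104^2 = 10816 ≡ 58
104^4 ≡ 58^2 = 3364 ≡ 104
104^8 ≡ 104^2 = 10816 ≡ 58
104^16 ≡ 58^2 = 3364 ≡ 104
104^32 ≡ 104^2 = 10816 ≡ 58
104^64 ≡ 58^2 = 3364 ≡ 104
120 = 64 + 32 + 16 + 8, so 104^120 ≡ 104·58·104·58 ≡ 1 (mod 163)
40·1 = 40 ≡ 40 (mod 163)
40 ≡ 40 (mod 163); signature holds.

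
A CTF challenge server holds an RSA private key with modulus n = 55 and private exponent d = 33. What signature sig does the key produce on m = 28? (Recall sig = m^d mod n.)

18

Squares mod 55: m^1≡28, m^2≡14, m^4≡31, m^8≡26, m^16≡16, m^32≡36
33 = 32 + 1, so m^33 ≡ 36·28 ≡ 18 (mod 55)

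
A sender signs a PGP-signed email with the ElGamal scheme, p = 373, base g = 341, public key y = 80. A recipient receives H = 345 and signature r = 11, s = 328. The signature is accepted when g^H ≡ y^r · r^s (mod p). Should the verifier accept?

Left side g^H mod p:
Squares mod 373: 341^1≡341, 341^2≡278, 341^4≡73, 341^8≡107, 341^16≡259, 341^32≡314, 341^64≡124, 341^128≡83, 341^256≡175
345 = 256 + 64 + 16 + 8 + 1, so 341^345 ≡ 175·124·259·107·341 ≡ 185 (mod 373)
Right side y^r · r^s mod p:
Squares mod 373: 80^1≡80, 80^2≡59, 80^4≡124, 80^8≡83
11 = 8 + 2 + 1, so 80^11 ≡ 83·59·80 ≡ 110 (mod 373)
Squares mod 373: 11^1≡11, 11^2≡121, 11^4≡94, 11^8≡257, 11^16≡28, 11^32≡38, 11^64≡325, 11^128≡66, 11^256≡253
328 = 256 + 64 + 8, so 11^328 ≡ 253·325·257 ≡ 256 (mod 373)
110·256 = 28160 ≡ 185 (mod 373)
185 ≡ 185 (mod 373), so the signature is genuine.

accept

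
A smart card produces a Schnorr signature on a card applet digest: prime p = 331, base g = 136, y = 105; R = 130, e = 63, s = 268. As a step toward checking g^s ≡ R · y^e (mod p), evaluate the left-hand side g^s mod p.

109

136^2 = 18496 ≡ 291
136^4 ≡ 291^2 = 84681 ≡ 276
136^8 ≡ 276^2 = 76176 ≡ 46
136^16 ≡ 46^2 = 2116 ≡ 130
136^32 ≡ 130^2 = 16900 ≡ 19
136^64 ≡ 19^2 = 361 ≡ 30
136^128 ≡ 30^2 = 900 ≡ 238
136^256 ≡ 238^2 = 56644 ≡ 43
268 = 256 + 8 + 4, so 136^268 ≡ 43·46·276 ≡ 109 (mod 331)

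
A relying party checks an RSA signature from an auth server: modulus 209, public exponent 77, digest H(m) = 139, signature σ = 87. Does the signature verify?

does not verify

σ^2 ≡ 87^2 = 7569 ≡ 45
σ^4 ≡ 45^2 = 2025 ≡ 144
σ^8 ≡ 144^2 = 20736 ≡ 45
σ^16 ≡ 45^2 = 2025 ≡ 144
σ^32 ≡ 144^2 = 20736 ≡ 45
σ^64 ≡ 45^2 = 2025 ≡ 144
77 = 64 + 8 + 4 + 1, so σ^77 ≡ 144·45·144·87 ≡ 197 (mod 209)
197 ≠ 139, so verification fails.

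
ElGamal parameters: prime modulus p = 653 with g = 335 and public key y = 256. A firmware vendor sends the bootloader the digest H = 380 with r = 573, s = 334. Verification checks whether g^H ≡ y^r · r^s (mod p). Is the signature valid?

invalid

Left side g^H mod p:
335^2 = 112225 ≡ 562
335^4 ≡ 562^2 = 315844 ≡ 445
335^8 ≡ 445^2 = 198025 ≡ 166
335^16 ≡ 166^2 = 27556 ≡ 130
335^32 ≡ 130^2 = 16900 ≡ 575
335^64 ≡ 575^2 = 330625 ≡ 207
335^128 ≡ 207^2 = 42849 ≡ 404
335^256 ≡ 404^2 = 163216 ≡ 619
380 = 256 + 64 + 32 + 16 + 8 + 4, so 335^380 ≡ 619·207·575·130·166·445 ≡ 493 (mod 653)
Right side y^r · r^s mod p:
256^2 = 65536 ≡ 236
256^4 ≡ 236^2 = 55696 ≡ 191
256^8 ≡ 191^2 = 36481 ≡ 566
256^16 ≡ 566^2 = 320356 ≡ 386
256^32 ≡ 386^2 = 148996 ≡ 112
256^64 ≡ 112^2 = 12544 ≡ 137
256^128 ≡ 137^2 = 18769 ≡ 485
256^256 ≡ 485^2 = 235225 ≡ 145
256^512 ≡ 145^2 = 21025 ≡ 129
573 = 512 + 32 + 16 + 8 + 4 + 1, so 256^573 ≡ 129·112·386·566·191·256 ≡ 511 (mod 653)
573^2 = 328329 ≡ 523
573^4 ≡ 523^2 = 273529 ≡ 575
573^8 ≡ 575^2 = 330625 ≡ 207
573^16 ≡ 207^2 = 42849 ≡ 404
573^32 ≡ 404^2 = 163216 ≡ 619
573^64 ≡ 619^2 = 383161 ≡ 503
573^128 ≡ 503^2 = 253009 ≡ 298
573^256 ≡ 298^2 = 88804 ≡ 649
334 = 256 + 64 + 8 + 4 + 2, so 573^334 ≡ 649·503·207·575·523 ≡ 446 (mod 653)
511·446 = 227906 ≡ 9 (mod 653)
493 ≠ 9, so verification fails.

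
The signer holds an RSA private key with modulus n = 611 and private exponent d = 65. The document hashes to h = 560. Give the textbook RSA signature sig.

508

h^2 ≡ 560^2 = 313600 ≡ 157
h^4 ≡ 157^2 = 24649 ≡ 209
h^8 ≡ 209^2 = 43681 ≡ 300
h^16 ≡ 300^2 = 90000 ≡ 183
h^32 ≡ 183^2 = 33489 ≡ 495
h^64 ≡ 495^2 = 245025 ≡ 14
65 = 64 + 1, so h^65 ≡ 14·560 ≡ 508 (mod 611)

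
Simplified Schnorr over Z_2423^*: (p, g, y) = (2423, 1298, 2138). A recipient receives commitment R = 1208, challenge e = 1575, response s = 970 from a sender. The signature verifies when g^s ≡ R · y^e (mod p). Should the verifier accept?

g^s mod p:
1298^2 = 1684804 ≡ 819
1298^4 ≡ 819^2 = 670761 ≡ 2013
1298^8 ≡ 2013^2 = 4052169 ≡ 913
1298^16 ≡ 913^2 = 833569 ≡ 57
1298^32 ≡ 57^2 = 3249 ≡ 826
1298^64 ≡ 826^2 = 682276 ≡ 1413
1298^128 ≡ 1413^2 = 1996569 ≡ 17
1298^256 ≡ 17^2 = 289
1298^512 ≡ 289^2 = 83521 ≡ 1139
970 = 512 + 256 + 128 + 64 + 8 + 2, so 1298^970 ≡ 1139·289·17·1413·913·819 ≡ 246 (mod 2423)
R · y^e mod p:
2138^2 = 4571044 ≡ 1266
2138^4 ≡ 1266^2 = 1602756 ≡ 1153
2138^8 ≡ 1153^2 = 1329409 ≡ 1605
2138^16 ≡ 1605^2 = 2576025 ≡ 376
2138^32 ≡ 376^2 = 141376 ≡ 842
2138^64 ≡ 842^2 = 708964 ≡ 1448
2138^128 ≡ 1448^2 = 2096704 ≡ 809
2138^256 ≡ 809^2 = 654481 ≡ 271
2138^512 ≡ 271^2 = 73441 ≡ 751
2138^1024 ≡ 751^2 = 564001 ≡ 1865
1575 = 1024 + 512 + 32 + 4 + 2 + 1, so 2138^1575 ≡ 1865·751·842·1153·1266·2138 ≡ 622 (mod 2423)
1208·622 = 751376 ≡ 246 (mod 2423)
246 ≡ 246 (mod 2423); signature holds.

accept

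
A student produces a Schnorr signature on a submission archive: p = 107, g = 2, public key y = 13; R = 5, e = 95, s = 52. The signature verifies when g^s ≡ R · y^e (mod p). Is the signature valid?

g^s mod p:
2^2 = 4
2^4 ≡ 4^2 = 16
2^8 ≡ 16^2 = 256 ≡ 42
2^16 ≡ 42^2 = 1764 ≡ 52
2^32 ≡ 52^2 = 2704 ≡ 29
52 = 32 + 16 + 4, so 2^52 ≡ 29·52·16 ≡ 53 (mod 107)
R · y^e mod p:
13^2 = 169 ≡ 62
13^4 ≡ 62^2 = 3844 ≡ 99
13^8 ≡ 99^2 = 9801 ≡ 64
13^16 ≡ 64^2 = 4096 ≡ 30
13^32 ≡ 30^2 = 900 ≡ 44
13^64 ≡ 44^2 = 1936 ≡ 10
95 = 64 + 16 + 8 + 4 + 2 + 1, so 13^95 ≡ 10·30·64·99·62·13 ≡ 75 (mod 107)
5·75 = 375 ≡ 54 (mod 107)
53 ≠ 54; the check fails.

invalid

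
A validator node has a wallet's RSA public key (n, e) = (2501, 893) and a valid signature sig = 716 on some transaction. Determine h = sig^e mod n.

1163

Squares mod 2501: sig^1≡716, sig^2≡2452, sig^4≡2401, sig^8≡2497, sig^16≡16, sig^32≡256, sig^64≡510, sig^128≡2497, sig^256≡16, sig^512≡256
893 = 512 + 256 + 64 + 32 + 16 + 8 + 4 + 1, so sig^893 ≡ 256·16·510·256·16·2497·2401·716 ≡ 1163 (mod 2501)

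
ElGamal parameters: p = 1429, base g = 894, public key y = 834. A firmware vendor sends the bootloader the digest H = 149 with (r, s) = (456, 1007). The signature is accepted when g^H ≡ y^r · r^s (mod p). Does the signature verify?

Left side g^H mod p:
894^149 mod 1429 = 1012
Right side y^r · r^s mod p:
834^456 mod 1429 = 1077
456^1007 mod 1429 = 1171
1077·1171 = 1261167 ≡ 789 (mod 1429)
1012 ≠ 789, so verification fails.

does not verify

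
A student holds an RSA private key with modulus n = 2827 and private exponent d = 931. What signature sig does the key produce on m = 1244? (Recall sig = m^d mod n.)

m^2 ≡ 1244^2 = 1547536 ≡ 1167
m^4 ≡ 1167^2 = 1361889 ≡ 2102
m^8 ≡ 2102^2 = 4418404 ≡ 2630
m^16 ≡ 2630^2 = 6916900 ≡ 2058
m^32 ≡ 2058^2 = 4235364 ≡ 518
m^64 ≡ 518^2 = 268324 ≡ 2586
m^128 ≡ 2586^2 = 6687396 ≡ 1541
m^256 ≡ 1541^2 = 2374681 ≡ 1
m^512 ≡ 1^2 = 1
931 = 512 + 256 + 128 + 32 + 2 + 1, so m^931 ≡ 1·1·1541·518·1167·1244 ≡ 694 (mod 2827)

694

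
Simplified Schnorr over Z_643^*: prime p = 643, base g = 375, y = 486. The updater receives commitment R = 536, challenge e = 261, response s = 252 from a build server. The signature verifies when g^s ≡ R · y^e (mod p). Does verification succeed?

passes

g^s mod p:
Squares mod 643: 375^1≡375, 375^2≡451, 375^4≡213, 375^8≡359, 375^16≡281, 375^32≡515, 375^64≡309, 375^128≡317
252 = 128 + 64 + 32 + 16 + 8 + 4, so 375^252 ≡ 317·309·515·281·359·213 ≡ 25 (mod 643)
R · y^e mod p:
Squares mod 643: 486^1≡486, 486^2≡215, 486^4≡572, 486^8≡540, 486^16≡321, 486^32≡161, 486^64≡201, 486^128≡535, 486^256≡90
261 = 256 + 4 + 1, so 486^261 ≡ 90·572·486 ≡ 150 (mod 643)
536·150 = 80400 ≡ 25 (mod 643)
25 ≡ 25 (mod 643); signature holds.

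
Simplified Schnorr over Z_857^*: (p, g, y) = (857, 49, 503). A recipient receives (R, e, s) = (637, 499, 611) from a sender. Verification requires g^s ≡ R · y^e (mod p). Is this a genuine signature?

g^s mod p:
49^611 mod 857 = 715
R · y^e mod p:
503^499 mod 857 = 593
637·593 = 377741 ≡ 661 (mod 857)
715 ≠ 661; the check fails.

forged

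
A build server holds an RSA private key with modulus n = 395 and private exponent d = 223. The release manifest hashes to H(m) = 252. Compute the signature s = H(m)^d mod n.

328

(H(m))^2 ≡ 252^2 = 63504 ≡ 304
(H(m))^4 ≡ 304^2 = 92416 ≡ 381
(H(m))^8 ≡ 381^2 = 145161 ≡ 196
(H(m))^16 ≡ 196^2 = 38416 ≡ 101
(H(m))^32 ≡ 101^2 = 10201 ≡ 326
(H(m))^64 ≡ 326^2 = 106276 ≡ 21
(H(m))^128 ≡ 21^2 = 441 ≡ 46
223 = 128 + 64 + 16 + 8 + 4 + 2 + 1, so (H(m))^223 ≡ 46·21·101·196·381·304·252 ≡ 328 (mod 395)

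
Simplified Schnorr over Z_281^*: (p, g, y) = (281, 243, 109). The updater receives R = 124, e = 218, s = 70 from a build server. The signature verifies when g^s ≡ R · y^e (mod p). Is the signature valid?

invalid

g^s mod p:
243^70 mod 281 = 228
R · y^e mod p:
109^218 mod 281 = 109
124·109 = 13516 ≡ 28 (mod 281)
228 ≠ 28; the check fails.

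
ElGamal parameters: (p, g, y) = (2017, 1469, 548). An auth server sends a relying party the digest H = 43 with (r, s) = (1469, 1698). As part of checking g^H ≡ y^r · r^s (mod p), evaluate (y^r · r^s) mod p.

548^1469 mod 2017 = 1469
1469^1698 mod 2017 = 1788
y^r · r^s ≡ 1469·1788 = 2626572 ≡ 438 (mod 2017)

438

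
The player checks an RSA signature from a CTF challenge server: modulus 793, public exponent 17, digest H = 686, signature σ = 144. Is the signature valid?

invalid

Squares mod 793: σ^1≡144, σ^2≡118, σ^4≡443, σ^8≡378, σ^16≡144
17 = 16 + 1, so σ^17 ≡ 144·144 ≡ 118 (mod 793)
118 ≠ 686, so verification fails.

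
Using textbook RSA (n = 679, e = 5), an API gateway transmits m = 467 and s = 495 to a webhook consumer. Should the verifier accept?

reject

Squares mod 679: s^1≡495, s^2≡585, s^4≡9
5 = 4 + 1, so s^5 ≡ 9·495 ≡ 381 (mod 679)
The recovered value 381 does not match the digest 467.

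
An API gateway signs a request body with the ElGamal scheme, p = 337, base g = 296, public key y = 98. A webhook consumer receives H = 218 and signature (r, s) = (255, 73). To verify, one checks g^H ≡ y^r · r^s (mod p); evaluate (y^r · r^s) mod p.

Squares mod 337: 98^1≡98, 98^2≡168, 98^4≡253, 98^8≡316, 98^16≡104, 98^32≡32, 98^64≡13, 98^128≡169
255 = 128 + 64 + 32 + 16 + 8 + 4 + 2 + 1, so 98^255 ≡ 169·13·32·104·316·253·168·98 ≡ 288 (mod 337)
Squares mod 337: 255^1≡255, 255^2≡321, 255^4≡256, 255^8≡158, 255^16≡26, 255^32≡2, 255^64≡4
73 = 64 + 8 + 1, so 255^73 ≡ 4·158·255 ≡ 74 (mod 337)
y^r · r^s ≡ 288·74 = 21312 ≡ 81 (mod 337)

81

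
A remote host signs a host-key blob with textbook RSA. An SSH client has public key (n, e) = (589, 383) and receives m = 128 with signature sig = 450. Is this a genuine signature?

genuine

sig^2 ≡ 450^2 = 202500 ≡ 473
sig^4 ≡ 473^2 = 223729 ≡ 498
sig^8 ≡ 498^2 = 248004 ≡ 35
sig^16 ≡ 35^2 = 1225 ≡ 47
sig^32 ≡ 47^2 = 2209 ≡ 442
sig^64 ≡ 442^2 = 195364 ≡ 405
sig^128 ≡ 405^2 = 164025 ≡ 283
sig^256 ≡ 283^2 = 80089 ≡ 574
383 = 256 + 64 + 32 + 16 + 8 + 4 + 2 + 1, so sig^383 ≡ 574·405·442·47·35·498·473·450 ≡ 128 (mod 589)
128 = m, so the signature checks out.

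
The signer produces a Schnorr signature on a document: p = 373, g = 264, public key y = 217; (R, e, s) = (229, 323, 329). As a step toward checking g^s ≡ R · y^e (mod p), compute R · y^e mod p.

262

217^2 = 47089 ≡ 91
217^4 ≡ 91^2 = 8281 ≡ 75
217^8 ≡ 75^2 = 5625 ≡ 30
217^16 ≡ 30^2 = 900 ≡ 154
217^32 ≡ 154^2 = 23716 ≡ 217
217^64 ≡ 217^2 = 47089 ≡ 91
217^128 ≡ 91^2 = 8281 ≡ 75
217^256 ≡ 75^2 = 5625 ≡ 30
323 = 256 + 64 + 2 + 1, so 217^323 ≡ 30·91·91·217 ≡ 366 (mod 373)
R · y^e ≡ 229·366 = 83814 ≡ 262 (mod 373)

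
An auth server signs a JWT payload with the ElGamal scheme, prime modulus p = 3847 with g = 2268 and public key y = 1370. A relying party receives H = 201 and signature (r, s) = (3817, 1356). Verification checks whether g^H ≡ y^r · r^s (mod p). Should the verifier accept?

Left side g^H mod p:
2268^2 = 5143824 ≡ 385
2268^4 ≡ 385^2 = 148225 ≡ 2039
2268^8 ≡ 2039^2 = 4157521 ≡ 2761
2268^16 ≡ 2761^2 = 7623121 ≡ 2214
2268^32 ≡ 2214^2 = 4901796 ≡ 718
2268^64 ≡ 718^2 = 515524 ≡ 26
2268^128 ≡ 26^2 = 676
201 = 128 + 64 + 8 + 1, so 2268^201 ≡ 676·26·2761·2268 ≡ 1713 (mod 3847)
Right side y^r · r^s mod p:
1370^2 = 1876900 ≡ 3411
1370^4 ≡ 3411^2 = 11634921 ≡ 1593
1370^8 ≡ 1593^2 = 2537649 ≡ 2476
1370^16 ≡ 2476^2 = 6130576 ≡ 2305
1370^32 ≡ 2305^2 = 5313025 ≡ 318
1370^64 ≡ 318^2 = 101124 ≡ 1102
1370^128 ≡ 1102^2 = 1214404 ≡ 2599
1370^256 ≡ 2599^2 = 6754801 ≡ 3316
1370^512 ≡ 3316^2 = 10995856 ≡ 1130
1370^1024 ≡ 1130^2 = 1276900 ≡ 3543
1370^2048 ≡ 3543^2 = 12552849 ≡ 88
3817 = 2048 + 1024 + 512 + 128 + 64 + 32 + 8 + 1, so 1370^3817 ≡ 88·3543·1130·2599·1102·318·2476·1370 ≡ 2138 (mod 3847)
3817^2 = 14569489 ≡ 900
3817^4 ≡ 900^2 = 810000 ≡ 2130
3817^8 ≡ 2130^2 = 4536900 ≡ 1287
3817^16 ≡ 1287^2 = 1656369 ≡ 2159
3817^32 ≡ 2159^2 = 4661281 ≡ 2564
3817^64 ≡ 2564^2 = 6574096 ≡ 3420
3817^128 ≡ 3420^2 = 11696400 ≡ 1520
3817^256 ≡ 1520^2 = 2310400 ≡ 2200
3817^512 ≡ 2200^2 = 4840000 ≡ 474
3817^1024 ≡ 474^2 = 224676 ≡ 1550
1356 = 1024 + 256 + 64 + 8 + 4, so 3817^1356 ≡ 1550·2200·3420·1287·2130 ≡ 2752 (mod 3847)
2138·2752 = 5883776 ≡ 1713 (mod 3847)
1713 ≡ 1713 (mod 3847), so the signature is genuine.

accept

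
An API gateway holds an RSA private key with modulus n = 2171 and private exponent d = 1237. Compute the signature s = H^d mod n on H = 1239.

Squares mod 2171: H^1≡1239, H^2≡224, H^4≡243, H^8≡432, H^16≡2089, H^32≡211, H^64≡1101, H^128≡783, H^256≡867, H^512≡523, H^1024≡2154
1237 = 1024 + 128 + 64 + 16 + 4 + 1, so H^1237 ≡ 2154·783·1101·2089·243·1239 ≡ 1382 (mod 2171)

1382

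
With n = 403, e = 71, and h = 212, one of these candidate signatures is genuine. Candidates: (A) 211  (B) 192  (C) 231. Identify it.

Candidate A: Squares mod 403: 211^1≡211, 211^2≡191, 211^4≡211, 211^8≡191, 211^16≡211, 211^32≡191, 211^64≡211; 71 = 64 + 4 + 2 + 1, so 211^71 ≡ 211·211·191·211 ≡ 191 (mod 403)
Candidate B: Squares mod 403: 192^1≡192, 192^2≡191, 192^4≡211, 192^8≡191, 192^16≡211, 192^32≡191, 192^64≡211; 71 = 64 + 4 + 2 + 1, so 192^71 ≡ 211·211·191·192 ≡ 212 (mod 403)
  → matches h = 212
Candidate C: Squares mod 403: 231^1≡231, 231^2≡165, 231^4≡224, 231^8≡204, 231^16≡107, 231^32≡165, 231^64≡224; 71 = 64 + 4 + 2 + 1, so 231^71 ≡ 224·224·165·231 ≡ 381 (mod 403)

B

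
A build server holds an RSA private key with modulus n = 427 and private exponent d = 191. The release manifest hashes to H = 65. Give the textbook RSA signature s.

249

H^2 ≡ 65^2 = 4225 ≡ 382
H^4 ≡ 382^2 = 145924 ≡ 317
H^8 ≡ 317^2 = 100489 ≡ 144
H^16 ≡ 144^2 = 20736 ≡ 240
H^32 ≡ 240^2 = 57600 ≡ 382
H^64 ≡ 382^2 = 145924 ≡ 317
H^128 ≡ 317^2 = 100489 ≡ 144
191 = 128 + 32 + 16 + 8 + 4 + 2 + 1, so H^191 ≡ 144·382·240·144·317·382·65 ≡ 249 (mod 427)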